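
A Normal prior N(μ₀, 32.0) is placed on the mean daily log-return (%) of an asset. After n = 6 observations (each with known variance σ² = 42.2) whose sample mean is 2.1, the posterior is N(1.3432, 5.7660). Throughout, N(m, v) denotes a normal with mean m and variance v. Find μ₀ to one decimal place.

μ₀ = -2.1

The posterior mean is a precision-weighted average: μ_n = (τ₀μ₀ + τ_data·x̄)/(τ₀+τ_data), with τ₀=1/σ₀² and τ_data=n/σ².
Here τ₀ = 1/32.0 = 0.031250 and τ_data = 6/42.2 = 0.142180, so τ_n = 0.173430.
Rearranging for μ₀: μ₀ = (μ_n·τ_n − τ_data·x̄)/τ₀ = (1.3432·0.173430 − 0.142180·2.1) / 0.031250 = -0.065627/0.031250 ≈ -2.1.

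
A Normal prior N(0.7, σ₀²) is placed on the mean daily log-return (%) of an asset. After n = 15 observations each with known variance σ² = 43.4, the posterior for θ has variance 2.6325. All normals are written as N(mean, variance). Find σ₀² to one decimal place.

σ₀² = 29.2

Posterior precision equals prior precision plus data precision: 1/σ_n² = 1/σ₀² + n/σ².
So 1/σ₀² = 1/2.6325 − 15/43.4 = 0.379867 − 0.345622 = 0.034245.
Hence σ₀² = 1/0.034245 ≈ 29.2.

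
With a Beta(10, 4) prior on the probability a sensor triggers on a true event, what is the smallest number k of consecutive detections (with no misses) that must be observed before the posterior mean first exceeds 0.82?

k = 9

After k detections and 0 misses the posterior is Beta(10+k, 4), with mean (10+k)/(10+4+k).
Set (10+k)/(14+k) > 0.82 and solve: k > (0.82·14 − 10)/(1 − 0.82) = 8.222.
The smallest integer exceeding 8.222 is 9.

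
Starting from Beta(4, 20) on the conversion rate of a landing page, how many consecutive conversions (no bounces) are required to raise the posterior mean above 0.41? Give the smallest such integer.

After k conversions and 0 bounces the posterior is Beta(4+k, 20), with mean (4+k)/(4+20+k).
Set (4+k)/(24+k) > 0.41 and solve: k > (0.41·24 − 4)/(1 − 0.41) = 9.898.
The smallest integer exceeding 9.898 is 10, and checking k=10: (14)/(34) = 0.4118 > 0.41.

k = 10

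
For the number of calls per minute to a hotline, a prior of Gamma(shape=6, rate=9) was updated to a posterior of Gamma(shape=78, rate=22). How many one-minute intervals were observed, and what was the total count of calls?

Gamma–Poisson conjugacy: posterior shape = α + Σxᵢ, posterior rate = β + n.
Matching: Σxᵢ = 78 − 6 = 72 and n = 22 − 9 = 13.

n = 13 one-minute intervals with total 72 calls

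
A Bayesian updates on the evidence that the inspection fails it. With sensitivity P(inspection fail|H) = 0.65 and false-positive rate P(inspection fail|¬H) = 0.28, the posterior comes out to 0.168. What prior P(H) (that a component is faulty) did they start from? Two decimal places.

Bayes' rule in odds form gives O(H|E) = O(H)·[P(E|H)/P(E|¬H)], hence O(H) = O(H|E)/LR.
Posterior odds = 0.168/(1−0.168) = 0.2019. LR = 0.65/0.28 = 2.3214.
Prior odds = 0.2019/2.3214 = 0.0870, so P(H) = 0.0870/(1+0.0870) ≈ 0.08.

P(H) = 0.08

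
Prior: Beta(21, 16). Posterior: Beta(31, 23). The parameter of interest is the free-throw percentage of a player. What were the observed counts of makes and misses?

Under Beta–binomial conjugacy the posterior parameters are (a+s, b+f).
Match parameters: s=31−21=10, f=23−16=7.

10 makes and 7 misses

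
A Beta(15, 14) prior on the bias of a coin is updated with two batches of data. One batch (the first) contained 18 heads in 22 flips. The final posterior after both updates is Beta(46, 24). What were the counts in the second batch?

Sequential conjugate updates are equivalent to a single update on the pooled data, so total successes = posterior α − prior α and total failures = posterior β − prior β.
Total across both batches: 46−15=31 heads, 24−14=10 tails.
Subtract the first batch: 31−18=13 heads and 10−4=6 tails.

13 heads and 6 tails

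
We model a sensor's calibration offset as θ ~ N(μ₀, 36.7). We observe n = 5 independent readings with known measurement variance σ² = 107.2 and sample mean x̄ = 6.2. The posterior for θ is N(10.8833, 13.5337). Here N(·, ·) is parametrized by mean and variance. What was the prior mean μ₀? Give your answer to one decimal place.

The posterior mean is a precision-weighted average: μ_n = (τ₀μ₀ + τ_data·x̄)/(τ₀+τ_data), with τ₀=1/σ₀² and τ_data=n/σ².
Here τ₀ = 1/36.7 = 0.027248 and τ_data = 5/107.2 = 0.046642, so τ_n = 0.073890.
Rearranging for μ₀: μ₀ = (μ_n·τ_n − τ_data·x̄)/τ₀ = (10.8833·0.073890 − 0.046642·6.2) / 0.027248 = 0.514987/0.027248 ≈ 18.9.

μ₀ = 18.9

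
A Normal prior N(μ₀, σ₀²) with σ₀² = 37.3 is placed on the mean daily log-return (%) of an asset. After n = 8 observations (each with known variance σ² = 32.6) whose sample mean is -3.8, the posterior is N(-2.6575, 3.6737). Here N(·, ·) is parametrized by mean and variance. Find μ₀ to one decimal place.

μ₀ = 7.8

The posterior mean is a precision-weighted average: μ_n = (τ₀μ₀ + τ_data·x̄)/(τ₀+τ_data), with τ₀=1/σ₀² and τ_data=n/σ².
Here τ₀ = 1/37.3 = 0.026810 and τ_data = 8/32.6 = 0.245399, so τ_n = 0.272209.
Rearranging for μ₀: μ₀ = (μ_n·τ_n − τ_data·x̄)/τ₀ = (-2.6575·0.272209 − 0.245399·-3.8) / 0.026810 = 0.209121/0.026810 ≈ 7.8.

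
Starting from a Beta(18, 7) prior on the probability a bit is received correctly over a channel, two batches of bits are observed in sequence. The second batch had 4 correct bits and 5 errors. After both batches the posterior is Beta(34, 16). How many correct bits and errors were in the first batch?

Because Beta–binomial updating is additive in the counts, the combined data contributed (α_post−α_prior, β_post−β_prior) successes and failures.
Total across both batches: 34−18=16 correct bits, 16−7=9 errors.
Subtract the second batch: 16−4=12 correct bits and 9−5=4 errors.

12 correct bits and 4 errors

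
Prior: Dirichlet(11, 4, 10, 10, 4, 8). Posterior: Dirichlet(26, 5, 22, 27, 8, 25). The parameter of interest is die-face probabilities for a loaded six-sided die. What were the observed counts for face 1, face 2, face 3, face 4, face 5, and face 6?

For a Dirichlet(α) prior with multinomial counts c, the posterior is Dirichlet(α + c) componentwise.
Counts are posterior − prior componentwise: 26−11=15, 5−4=1, 22−10=12, 27−10=17, 8−4=4, 25−8=17.

counts (15, 1, 12, 17, 4, 17)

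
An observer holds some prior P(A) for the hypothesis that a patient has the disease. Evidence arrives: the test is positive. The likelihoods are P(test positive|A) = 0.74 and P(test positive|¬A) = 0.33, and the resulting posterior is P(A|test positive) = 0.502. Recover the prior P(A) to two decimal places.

Bayes' rule in odds form gives O(A|E) = O(A)·[P(E|A)/P(E|¬A)], hence O(A) = O(A|E)/LR.
Posterior odds = 0.502/(1−0.502) = 1.0080. LR = 0.74/0.33 = 2.2424.
Prior odds = 1.0080/2.2424 = 0.4495, so P(A) = 0.4495/(1+0.4495) ≈ 0.31.

P(A) = 0.31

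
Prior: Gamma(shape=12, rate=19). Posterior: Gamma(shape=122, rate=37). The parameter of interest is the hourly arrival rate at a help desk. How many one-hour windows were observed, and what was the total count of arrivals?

Gamma–Poisson conjugacy: posterior shape = α + Σxᵢ, posterior rate = β + n.
Matching: Σxᵢ = 122 − 12 = 110 and n = 37 − 19 = 18.

n = 18 one-hour windows with total 110 arrivals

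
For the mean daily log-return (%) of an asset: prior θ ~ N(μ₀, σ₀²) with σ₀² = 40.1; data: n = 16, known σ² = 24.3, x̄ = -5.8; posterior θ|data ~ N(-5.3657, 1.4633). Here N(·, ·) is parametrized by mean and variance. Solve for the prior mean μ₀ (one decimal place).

With known observation variance, the Normal–Normal posterior has precision τ_n = τ₀ + n/σ² and mean μ_n = (τ₀μ₀ + (n/σ²)x̄)/τ_n.
Here τ₀ = 1/40.1 = 0.024938 and τ_data = 16/24.3 = 0.658436, so τ_n = 0.683374.
Rearranging for μ₀: μ₀ = (μ_n·τ_n − τ_data·x̄)/τ₀ = (-5.3657·0.683374 − 0.658436·-5.8) / 0.024938 = 0.152149/0.024938 ≈ 6.1.

μ₀ = 6.1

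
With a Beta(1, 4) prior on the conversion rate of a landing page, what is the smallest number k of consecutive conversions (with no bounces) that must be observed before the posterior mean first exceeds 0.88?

After k conversions and 0 bounces the posterior is Beta(1+k, 4), with mean (1+k)/(1+4+k).
Set (1+k)/(5+k) > 0.88 and solve: k > (0.88·5 − 1)/(1 − 0.88) = 28.333.
The smallest integer exceeding 28.333 is 29, and checking k=29: (30)/(34) = 0.8824 > 0.88.

k = 29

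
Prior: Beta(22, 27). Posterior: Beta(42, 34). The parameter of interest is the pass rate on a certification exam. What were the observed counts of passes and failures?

20 passes and 7 failures

Beta is conjugate to the binomial likelihood: posterior = Beta(α+s, β+f).
So s = 42 − 22 = 20 and f = 34 − 27 = 7.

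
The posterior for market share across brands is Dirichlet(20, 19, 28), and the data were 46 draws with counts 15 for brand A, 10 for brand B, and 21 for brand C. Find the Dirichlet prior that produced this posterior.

For a Dirichlet(α) prior with multinomial counts c, the posterior is Dirichlet(α + c) componentwise.
Subtract each count from the matching posterior parameter: 20−15=5, 19−10=9, 28−21=7.

Dirichlet(5, 9, 7)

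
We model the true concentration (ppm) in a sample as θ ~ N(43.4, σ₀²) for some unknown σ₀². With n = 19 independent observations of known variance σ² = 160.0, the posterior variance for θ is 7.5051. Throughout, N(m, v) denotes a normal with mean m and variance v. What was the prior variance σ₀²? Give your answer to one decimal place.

For the Normal–Normal model with known σ², precisions add: τ_n = τ₀ + n/σ².
So 1/σ₀² = 1/7.5051 − 19/160.0 = 0.133243 − 0.118750 = 0.014493.
Hence σ₀² = 1/0.014493 ≈ 69.0.

σ₀² = 69.0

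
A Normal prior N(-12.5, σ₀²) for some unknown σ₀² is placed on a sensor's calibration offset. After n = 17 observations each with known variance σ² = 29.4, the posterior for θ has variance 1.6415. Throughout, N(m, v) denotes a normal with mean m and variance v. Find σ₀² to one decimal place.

For the Normal–Normal model with known σ², precisions add: τ_n = τ₀ + n/σ².
So 1/σ₀² = 1/1.6415 − 17/29.4 = 0.609199 − 0.578231 = 0.030968.
Hence σ₀² = 1/0.030968 ≈ 32.3.

σ₀² = 32.3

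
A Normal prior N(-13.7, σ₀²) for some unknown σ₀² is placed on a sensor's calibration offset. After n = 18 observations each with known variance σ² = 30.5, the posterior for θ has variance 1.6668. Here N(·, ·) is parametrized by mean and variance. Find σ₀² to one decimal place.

σ₀² = 102.2

For the Normal–Normal model with known σ², precisions add: τ_n = τ₀ + n/σ².
So 1/σ₀² = 1/1.6668 − 18/30.5 = 0.599952 − 0.590164 = 0.009788.
Hence σ₀² = 1/0.009788 ≈ 102.2.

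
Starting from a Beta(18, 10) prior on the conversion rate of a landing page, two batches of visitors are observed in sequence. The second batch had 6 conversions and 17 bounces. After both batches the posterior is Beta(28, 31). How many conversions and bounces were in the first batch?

4 conversions and 4 bounces

Because Beta–binomial updating is additive in the counts, the combined data contributed (α_post−α_prior, β_post−β_prior) successes and failures.
Total across both batches: 28−18=10 conversions, 31−10=21 bounces.
Subtract the second batch: 10−6=4 conversions and 21−17=4 bounces.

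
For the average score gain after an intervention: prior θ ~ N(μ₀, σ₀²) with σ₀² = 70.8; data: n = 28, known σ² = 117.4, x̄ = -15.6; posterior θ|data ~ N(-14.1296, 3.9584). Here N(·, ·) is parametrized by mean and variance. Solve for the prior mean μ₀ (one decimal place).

The posterior mean is a precision-weighted average: μ_n = (τ₀μ₀ + τ_data·x̄)/(τ₀+τ_data), with τ₀=1/σ₀² and τ_data=n/σ².
Here τ₀ = 1/70.8 = 0.014124 and τ_data = 28/117.4 = 0.238501, so τ_n = 0.252625.
Rearranging for μ₀: μ₀ = (μ_n·τ_n − τ_data·x̄)/τ₀ = (-14.1296·0.252625 − 0.238501·-15.6) / 0.014124 = 0.151125/0.014124 ≈ 10.7.

μ₀ = 10.7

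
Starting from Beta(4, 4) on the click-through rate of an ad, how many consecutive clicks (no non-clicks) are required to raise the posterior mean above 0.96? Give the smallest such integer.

After k clicks and 0 non-clicks the posterior is Beta(4+k, 4), with mean (4+k)/(4+4+k).
Set (4+k)/(8+k) > 0.96 and solve: k > (0.96·8 − 4)/(1 − 0.96) = 92.000.
The smallest integer exceeding 92.000 is 93.

k = 93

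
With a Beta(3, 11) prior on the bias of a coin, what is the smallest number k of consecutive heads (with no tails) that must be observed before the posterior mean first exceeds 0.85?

After k heads and 0 tails the posterior is Beta(3+k, 11), with mean (3+k)/(3+11+k).
Set (3+k)/(14+k) > 0.85 and solve: k > (0.85·14 − 3)/(1 − 0.85) = 59.333.
The smallest integer exceeding 59.333 is 60.

k = 60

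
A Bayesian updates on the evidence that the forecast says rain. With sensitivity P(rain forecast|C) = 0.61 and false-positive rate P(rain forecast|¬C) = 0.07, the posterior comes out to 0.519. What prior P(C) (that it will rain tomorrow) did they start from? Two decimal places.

P(C) = 0.11

In odds form, posterior odds = prior odds × likelihood ratio, so prior odds = posterior odds ÷ LR.
Posterior odds = 0.519/(1−0.519) = 1.0790. LR = 0.61/0.07 = 8.7143.
Prior odds = 1.0790/8.7143 = 0.1238, so P(C) = 0.1238/(1+0.1238) ≈ 0.11.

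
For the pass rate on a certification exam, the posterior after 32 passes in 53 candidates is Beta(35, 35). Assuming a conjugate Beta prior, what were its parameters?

Beta(3, 14)

A Beta(a, b) prior with s successes and f failures in binomial data gives a Beta(a+s, b+f) posterior.
So a = 35 − 32 = 3 and b = 35 − 21 = 14.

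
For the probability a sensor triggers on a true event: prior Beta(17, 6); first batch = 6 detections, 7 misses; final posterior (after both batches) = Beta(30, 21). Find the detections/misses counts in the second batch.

7 detections and 8 misses

Because Beta–binomial updating is additive in the counts, the combined data contributed (α_post−α_prior, β_post−β_prior) successes and failures.
Total across both batches: 30−17=13 detections, 21−6=15 misses.
Subtract the first batch: 13−6=7 detections and 15−7=8 misses.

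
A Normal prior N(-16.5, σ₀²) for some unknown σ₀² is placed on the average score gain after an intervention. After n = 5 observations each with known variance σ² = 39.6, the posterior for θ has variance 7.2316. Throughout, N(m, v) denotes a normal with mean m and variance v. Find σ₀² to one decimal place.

σ₀² = 83.2

For the Normal–Normal model with known σ², precisions add: τ_n = τ₀ + n/σ².
So 1/σ₀² = 1/7.2316 − 5/39.6 = 0.138282 − 0.126263 = 0.012019.
Hence σ₀² = 1/0.012019 ≈ 83.2.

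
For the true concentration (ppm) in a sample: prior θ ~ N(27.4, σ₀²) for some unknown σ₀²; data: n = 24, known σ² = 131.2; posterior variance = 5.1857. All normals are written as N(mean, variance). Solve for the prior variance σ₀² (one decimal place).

σ₀² = 100.9

Posterior precision equals prior precision plus data precision: 1/σ_n² = 1/σ₀² + n/σ².
So 1/σ₀² = 1/5.1857 − 24/131.2 = 0.192838 − 0.182927 = 0.009911.
Hence σ₀² = 1/0.009911 ≈ 100.9.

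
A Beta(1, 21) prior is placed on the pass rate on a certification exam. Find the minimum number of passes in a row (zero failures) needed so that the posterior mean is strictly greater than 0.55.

After k passes and 0 failures the posterior is Beta(1+k, 21), with mean (1+k)/(1+21+k).
Set (1+k)/(22+k) > 0.55 and solve: k > (0.55·22 − 1)/(1 − 0.55) = 24.667.
The smallest integer exceeding 24.667 is 25.

k = 25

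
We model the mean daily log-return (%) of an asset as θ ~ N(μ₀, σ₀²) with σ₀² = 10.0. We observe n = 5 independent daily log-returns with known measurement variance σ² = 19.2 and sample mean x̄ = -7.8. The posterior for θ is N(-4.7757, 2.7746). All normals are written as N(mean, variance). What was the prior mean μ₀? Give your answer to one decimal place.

μ₀ = 3.1

With known observation variance, the Normal–Normal posterior has precision τ_n = τ₀ + n/σ² and mean μ_n = (τ₀μ₀ + (n/σ²)x̄)/τ_n.
Here τ₀ = 1/10.0 = 0.100000 and τ_data = 5/19.2 = 0.260417, so τ_n = 0.360417.
Rearranging for μ₀: μ₀ = (μ_n·τ_n − τ_data·x̄)/τ₀ = (-4.7757·0.360417 − 0.260417·-7.8) / 0.100000 = 0.310009/0.100000 ≈ 3.1.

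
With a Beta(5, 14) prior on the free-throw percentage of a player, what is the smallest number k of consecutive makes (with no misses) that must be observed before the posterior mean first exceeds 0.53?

After k makes and 0 misses the posterior is Beta(5+k, 14), with mean (5+k)/(5+14+k).
Set (5+k)/(19+k) > 0.53 and solve: k > (0.53·19 − 5)/(1 − 0.53) = 10.787.
The smallest integer exceeding 10.787 is 11, and checking k=11: (16)/(30) = 0.5333 > 0.53.

k = 11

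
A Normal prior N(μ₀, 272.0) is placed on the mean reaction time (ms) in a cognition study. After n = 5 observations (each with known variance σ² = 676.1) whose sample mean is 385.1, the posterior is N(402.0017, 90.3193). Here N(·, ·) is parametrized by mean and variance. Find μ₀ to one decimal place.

With known observation variance, the Normal–Normal posterior has precision τ_n = τ₀ + n/σ² and mean μ_n = (τ₀μ₀ + (n/σ²)x̄)/τ_n.
Here τ₀ = 1/272.0 = 0.003676 and τ_data = 5/676.1 = 0.007395, so τ_n = 0.011071.
Rearranging for μ₀: μ₀ = (μ_n·τ_n − τ_data·x̄)/τ₀ = (402.0017·0.011071 − 0.007395·385.1) / 0.003676 = 1.602746/0.003676 ≈ 436.0.

μ₀ = 436.0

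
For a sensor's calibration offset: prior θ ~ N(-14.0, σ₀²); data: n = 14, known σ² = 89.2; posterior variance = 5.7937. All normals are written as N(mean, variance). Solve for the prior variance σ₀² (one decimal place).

Posterior precision equals prior precision plus data precision: 1/σ_n² = 1/σ₀² + n/σ².
So 1/σ₀² = 1/5.7937 − 14/89.2 = 0.172601 − 0.156951 = 0.015650.
Hence σ₀² = 1/0.015650 ≈ 63.9.

σ₀² = 63.9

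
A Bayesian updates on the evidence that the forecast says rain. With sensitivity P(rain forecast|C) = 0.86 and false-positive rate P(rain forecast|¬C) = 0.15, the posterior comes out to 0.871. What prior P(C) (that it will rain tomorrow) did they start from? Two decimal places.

P(C) = 0.54

Bayes' rule in odds form gives O(C|E) = O(C)·[P(E|C)/P(E|¬C)], hence O(C) = O(C|E)/LR.
Posterior odds = 0.871/(1−0.871) = 6.7519. LR = 0.86/0.15 = 5.7333.
Prior odds = 6.7519/5.7333 = 1.1777, so P(C) = 1.1777/(1+1.1777) ≈ 0.54.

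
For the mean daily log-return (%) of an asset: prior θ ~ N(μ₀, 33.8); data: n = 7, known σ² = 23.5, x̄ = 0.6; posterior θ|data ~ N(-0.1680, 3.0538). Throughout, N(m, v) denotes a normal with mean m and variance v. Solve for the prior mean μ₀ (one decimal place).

μ₀ = -7.9

With known observation variance, the Normal–Normal posterior has precision τ_n = τ₀ + n/σ² and mean μ_n = (τ₀μ₀ + (n/σ²)x̄)/τ_n.
Here τ₀ = 1/33.8 = 0.029586 and τ_data = 7/23.5 = 0.297872, so τ_n = 0.327458.
Rearranging for μ₀: μ₀ = (μ_n·τ_n − τ_data·x̄)/τ₀ = (-0.1680·0.327458 − 0.297872·0.6) / 0.029586 = -0.233736/0.029586 ≈ -7.9.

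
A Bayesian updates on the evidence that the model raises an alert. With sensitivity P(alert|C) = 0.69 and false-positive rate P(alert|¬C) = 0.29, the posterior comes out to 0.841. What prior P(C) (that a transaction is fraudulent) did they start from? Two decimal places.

P(C) = 0.69

In odds form, posterior odds = prior odds × likelihood ratio, so prior odds = posterior odds ÷ LR.
Posterior odds = 0.841/(1−0.841) = 5.2893. LR = 0.69/0.29 = 2.3793.
Prior odds = 5.2893/2.3793 = 2.2230, so P(C) = 2.2230/(1+2.2230) ≈ 0.69.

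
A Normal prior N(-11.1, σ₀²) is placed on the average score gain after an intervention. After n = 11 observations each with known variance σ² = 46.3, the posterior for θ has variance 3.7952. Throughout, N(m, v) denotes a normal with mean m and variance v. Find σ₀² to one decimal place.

σ₀² = 38.6

For the Normal–Normal model with known σ², precisions add: τ_n = τ₀ + n/σ².
So 1/σ₀² = 1/3.7952 − 11/46.3 = 0.263491 − 0.237581 = 0.025910.
Hence σ₀² = 1/0.025910 ≈ 38.6.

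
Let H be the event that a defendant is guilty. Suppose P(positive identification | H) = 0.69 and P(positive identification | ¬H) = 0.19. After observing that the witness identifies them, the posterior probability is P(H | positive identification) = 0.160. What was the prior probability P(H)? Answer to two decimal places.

In odds form, posterior odds = prior odds × likelihood ratio, so prior odds = posterior odds ÷ LR.
Posterior odds = 0.160/(1−0.160) = 0.1905. LR = 0.69/0.19 = 3.6316.
Prior odds = 0.1905/3.6316 = 0.0525, so P(H) = 0.0525/(1+0.0525) ≈ 0.05.

P(H) = 0.05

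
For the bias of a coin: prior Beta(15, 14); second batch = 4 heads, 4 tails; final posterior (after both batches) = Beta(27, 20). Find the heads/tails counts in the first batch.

Because Beta–binomial updating is additive in the counts, the combined data contributed (α_post−α_prior, β_post−β_prior) successes and failures.
Total across both batches: 27−15=12 heads, 20−14=6 tails.
Subtract the second batch: 12−4=8 heads and 6−4=2 tails.

8 heads and 2 tails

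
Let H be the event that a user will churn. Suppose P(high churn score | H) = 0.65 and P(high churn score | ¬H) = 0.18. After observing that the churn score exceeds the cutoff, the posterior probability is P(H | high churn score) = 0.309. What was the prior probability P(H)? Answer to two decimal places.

Bayes' rule in odds form gives O(H|E) = O(H)·[P(E|H)/P(E|¬H)], hence O(H) = O(H|E)/LR.
Posterior odds = 0.309/(1−0.309) = 0.4472. LR = 0.65/0.18 = 3.6111.
Prior odds = 0.4472/3.6111 = 0.1238, so P(H) = 0.1238/(1+0.1238) ≈ 0.11.

P(H) = 0.11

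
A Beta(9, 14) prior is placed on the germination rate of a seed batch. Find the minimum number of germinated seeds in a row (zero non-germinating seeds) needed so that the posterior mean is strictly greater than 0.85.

k = 71

After k germinated seeds and 0 non-germinating seeds the posterior is Beta(9+k, 14), with mean (9+k)/(9+14+k).
Set (9+k)/(23+k) > 0.85 and solve: k > (0.85·23 − 9)/(1 − 0.85) = 70.333.
The smallest integer exceeding 70.333 is 71.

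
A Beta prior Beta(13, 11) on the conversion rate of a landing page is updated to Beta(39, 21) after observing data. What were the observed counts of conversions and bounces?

Under Beta–binomial conjugacy the posterior parameters are (α+s, β+f).
Match parameters: s=39−13=26, f=21−11=10.

26 conversions and 10 bounces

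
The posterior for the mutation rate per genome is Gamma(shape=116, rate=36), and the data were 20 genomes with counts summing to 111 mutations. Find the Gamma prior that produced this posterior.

Gamma–Poisson conjugacy: posterior shape = α + Σxᵢ, posterior rate = β + n.
So α = 116 − 111 = 5 and β = 36 − 20 = 16.

Gamma(shape=5, rate=16)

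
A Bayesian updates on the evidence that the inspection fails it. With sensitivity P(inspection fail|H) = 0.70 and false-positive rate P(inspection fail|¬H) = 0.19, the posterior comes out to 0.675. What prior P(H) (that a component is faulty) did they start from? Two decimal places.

Bayes' rule in odds form gives O(H|E) = O(H)·[P(E|H)/P(E|¬H)], hence O(H) = O(H|E)/LR.
Posterior odds = 0.675/(1−0.675) = 2.0769. LR = 0.70/0.19 = 3.6842.
Prior odds = 2.0769/3.6842 = 0.5637, so P(H) = 0.5637/(1+0.5637) ≈ 0.36.

P(H) = 0.36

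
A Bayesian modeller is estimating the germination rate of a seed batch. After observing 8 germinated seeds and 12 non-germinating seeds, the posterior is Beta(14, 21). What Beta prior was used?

Beta(6, 9)

Beta is conjugate to the binomial likelihood: posterior = Beta(a+s, b+f).
So a = 14 − 8 = 6 and b = 21 − 12 = 9.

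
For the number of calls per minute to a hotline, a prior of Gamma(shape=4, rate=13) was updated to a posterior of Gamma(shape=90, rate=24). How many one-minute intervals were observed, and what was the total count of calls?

Gamma–Poisson conjugacy: posterior shape = α + Σxᵢ, posterior rate = β + n.
Matching: Σxᵢ = 90 − 4 = 86 and n = 24 − 13 = 11.

n = 11 one-minute intervals with total 86 calls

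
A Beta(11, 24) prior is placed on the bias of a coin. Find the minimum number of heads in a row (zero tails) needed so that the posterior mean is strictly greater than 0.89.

After k heads and 0 tails the posterior is Beta(11+k, 24), with mean (11+k)/(11+24+k).
Set (11+k)/(35+k) > 0.89 and solve: k > (0.89·35 − 11)/(1 − 0.89) = 183.182.
The smallest integer exceeding 183.182 is 184, and checking k=184: (195)/(219) = 0.8904 > 0.89.

k = 184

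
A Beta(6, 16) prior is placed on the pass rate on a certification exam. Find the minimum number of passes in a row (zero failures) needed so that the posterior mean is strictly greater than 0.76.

After k passes and 0 failures the posterior is Beta(6+k, 16), with mean (6+k)/(6+16+k).
Set (6+k)/(22+k) > 0.76 and solve: k > (0.76·22 − 6)/(1 − 0.76) = 44.667.
The smallest integer exceeding 44.667 is 45, and checking k=45: (51)/(67) = 0.7612 > 0.76.

k = 45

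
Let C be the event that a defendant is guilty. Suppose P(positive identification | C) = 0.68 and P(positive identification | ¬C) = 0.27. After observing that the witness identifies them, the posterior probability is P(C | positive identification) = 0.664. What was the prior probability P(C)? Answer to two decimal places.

P(C) = 0.44

In odds form, posterior odds = prior odds × likelihood ratio, so prior odds = posterior odds ÷ LR.
Posterior odds = 0.664/(1−0.664) = 1.9762. LR = 0.68/0.27 = 2.5185.
Prior odds = 1.9762/2.5185 = 0.7847, so P(C) = 0.7847/(1+0.7847) ≈ 0.44.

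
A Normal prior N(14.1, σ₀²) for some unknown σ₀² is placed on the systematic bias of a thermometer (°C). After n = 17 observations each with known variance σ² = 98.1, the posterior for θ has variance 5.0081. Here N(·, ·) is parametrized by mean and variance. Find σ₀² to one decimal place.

Posterior precision equals prior precision plus data precision: 1/σ_n² = 1/σ₀² + n/σ².
So 1/σ₀² = 1/5.0081 − 17/98.1 = 0.199677 − 0.173293 = 0.026384.
Hence σ₀² = 1/0.026384 ≈ 37.9.

σ₀² = 37.9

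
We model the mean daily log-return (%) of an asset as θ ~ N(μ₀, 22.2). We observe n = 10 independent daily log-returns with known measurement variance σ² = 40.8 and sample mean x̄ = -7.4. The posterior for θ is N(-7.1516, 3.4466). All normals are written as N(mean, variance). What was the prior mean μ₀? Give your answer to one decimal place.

μ₀ = -5.8

With known observation variance, the Normal–Normal posterior has precision τ_n = τ₀ + n/σ² and mean μ_n = (τ₀μ₀ + (n/σ²)x̄)/τ_n.
Here τ₀ = 1/22.2 = 0.045045 and τ_data = 10/40.8 = 0.245098, so τ_n = 0.290143.
Rearranging for μ₀: μ₀ = (μ_n·τ_n − τ_data·x̄)/τ₀ = (-7.1516·0.290143 − 0.245098·-7.4) / 0.045045 = -0.261261/0.045045 ≈ -5.8.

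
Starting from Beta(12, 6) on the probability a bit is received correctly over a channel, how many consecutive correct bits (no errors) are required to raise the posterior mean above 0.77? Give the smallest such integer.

After k correct bits and 0 errors the posterior is Beta(12+k, 6), with mean (12+k)/(12+6+k).
Set (12+k)/(18+k) > 0.77 and solve: k > (0.77·18 − 12)/(1 − 0.77) = 8.087.
The smallest integer exceeding 8.087 is 9.

k = 9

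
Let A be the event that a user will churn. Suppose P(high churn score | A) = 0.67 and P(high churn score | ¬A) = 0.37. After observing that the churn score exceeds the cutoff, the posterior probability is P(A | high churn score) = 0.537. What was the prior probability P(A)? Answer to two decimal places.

Bayes' rule in odds form gives O(A|E) = O(A)·[P(E|A)/P(E|¬A)], hence O(A) = O(A|E)/LR.
Posterior odds = 0.537/(1−0.537) = 1.1598. LR = 0.67/0.37 = 1.8108.
Prior odds = 1.1598/1.8108 = 0.6405, so P(A) = 0.6405/(1+0.6405) ≈ 0.39.

P(A) = 0.39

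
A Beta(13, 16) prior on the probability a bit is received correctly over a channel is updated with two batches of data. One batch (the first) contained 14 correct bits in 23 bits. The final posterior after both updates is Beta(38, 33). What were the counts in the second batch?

Because Beta–binomial updating is additive in the counts, the combined data contributed (α_post−α_prior, β_post−β_prior) successes and failures.
Total across both batches: 38−13=25 correct bits, 33−16=17 errors.
Subtract the first batch: 25−14=11 correct bits and 17−9=8 errors.

11 correct bits and 8 errors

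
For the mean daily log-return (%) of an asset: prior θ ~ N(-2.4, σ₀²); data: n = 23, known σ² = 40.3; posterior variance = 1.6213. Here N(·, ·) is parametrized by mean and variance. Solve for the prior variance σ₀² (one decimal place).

σ₀² = 21.7

Posterior precision equals prior precision plus data precision: 1/σ_n² = 1/σ₀² + n/σ².
So 1/σ₀² = 1/1.6213 − 23/40.3 = 0.616789 − 0.570720 = 0.046069.
Hence σ₀² = 1/0.046069 ≈ 21.7.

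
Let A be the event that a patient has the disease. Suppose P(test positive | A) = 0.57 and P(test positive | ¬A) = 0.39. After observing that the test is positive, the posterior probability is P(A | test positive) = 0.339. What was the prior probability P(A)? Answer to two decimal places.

Bayes' rule in odds form gives O(A|E) = O(A)·[P(E|A)/P(E|¬A)], hence O(A) = O(A|E)/LR.
Posterior odds = 0.339/(1−0.339) = 0.5129. LR = 0.57/0.39 = 1.4615.
Prior odds = 0.5129/1.4615 = 0.3509, so P(A) = 0.3509/(1+0.3509) ≈ 0.26.

P(A) = 0.26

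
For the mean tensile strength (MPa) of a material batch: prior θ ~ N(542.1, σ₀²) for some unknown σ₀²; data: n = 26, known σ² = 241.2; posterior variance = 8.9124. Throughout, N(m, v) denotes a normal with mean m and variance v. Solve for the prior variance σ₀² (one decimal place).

σ₀² = 226.8

For the Normal–Normal model with known σ², precisions add: τ_n = τ₀ + n/σ².
So 1/σ₀² = 1/8.9124 − 26/241.2 = 0.112203 − 0.107794 = 0.004409.
Hence σ₀² = 1/0.004409 ≈ 226.8.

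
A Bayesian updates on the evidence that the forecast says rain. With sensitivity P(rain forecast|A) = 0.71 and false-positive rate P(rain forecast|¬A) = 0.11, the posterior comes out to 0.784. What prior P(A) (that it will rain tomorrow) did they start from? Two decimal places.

In odds form, posterior odds = prior odds × likelihood ratio, so prior odds = posterior odds ÷ LR.
Posterior odds = 0.784/(1−0.784) = 3.6296. LR = 0.71/0.11 = 6.4545.
Prior odds = 3.6296/6.4545 = 0.5623, so P(A) = 0.5623/(1+0.5623) ≈ 0.36.

P(A) = 0.36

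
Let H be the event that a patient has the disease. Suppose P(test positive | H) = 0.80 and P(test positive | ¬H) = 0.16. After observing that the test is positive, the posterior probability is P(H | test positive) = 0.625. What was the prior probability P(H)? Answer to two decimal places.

Bayes' rule in odds form gives O(H|E) = O(H)·[P(E|H)/P(E|¬H)], hence O(H) = O(H|E)/LR.
Posterior odds = 0.625/(1−0.625) = 1.6667. LR = 0.80/0.16 = 5.0000.
Prior odds = 1.6667/5.0000 = 0.3333, so P(H) = 0.3333/(1+0.3333) ≈ 0.25.

P(H) = 0.25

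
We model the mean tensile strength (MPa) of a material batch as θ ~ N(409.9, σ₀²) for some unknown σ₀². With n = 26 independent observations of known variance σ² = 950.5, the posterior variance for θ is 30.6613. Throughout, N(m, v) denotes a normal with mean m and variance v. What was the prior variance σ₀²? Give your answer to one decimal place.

σ₀² = 190.1

Posterior precision equals prior precision plus data precision: 1/σ_n² = 1/σ₀² + n/σ².
So 1/σ₀² = 1/30.6613 − 26/950.5 = 0.032614 − 0.027354 = 0.005260.
Hence σ₀² = 1/0.005260 ≈ 190.1.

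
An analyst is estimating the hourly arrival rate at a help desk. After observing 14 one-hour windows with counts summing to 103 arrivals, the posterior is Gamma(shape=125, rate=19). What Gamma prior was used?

Gamma(shape=22, rate=5)

Gamma–Poisson conjugacy: posterior shape = α + Σxᵢ, posterior rate = β + n.
So α = 125 − 103 = 22 and β = 19 − 14 = 5.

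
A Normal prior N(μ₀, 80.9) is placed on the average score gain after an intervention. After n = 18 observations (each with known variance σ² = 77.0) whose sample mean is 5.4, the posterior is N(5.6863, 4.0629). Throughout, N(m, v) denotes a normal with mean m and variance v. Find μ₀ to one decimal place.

The posterior mean is a precision-weighted average: μ_n = (τ₀μ₀ + τ_data·x̄)/(τ₀+τ_data), with τ₀=1/σ₀² and τ_data=n/σ².
Here τ₀ = 1/80.9 = 0.012361 and τ_data = 18/77.0 = 0.233766, so τ_n = 0.246127.
Rearranging for μ₀: μ₀ = (μ_n·τ_n − τ_data·x̄)/τ₀ = (5.6863·0.246127 − 0.233766·5.4) / 0.012361 = 0.137216/0.012361 ≈ 11.1.

μ₀ = 11.1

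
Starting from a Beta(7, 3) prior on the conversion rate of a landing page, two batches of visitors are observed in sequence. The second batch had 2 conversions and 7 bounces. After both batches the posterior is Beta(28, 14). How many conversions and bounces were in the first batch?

19 conversions and 4 bounces

Sequential conjugate updates are equivalent to a single update on the pooled data, so total successes = posterior α − prior α and total failures = posterior β − prior β.
Total across both batches: 28−7=21 conversions, 14−3=11 bounces.
Subtract the second batch: 21−2=19 conversions and 11−7=4 bounces.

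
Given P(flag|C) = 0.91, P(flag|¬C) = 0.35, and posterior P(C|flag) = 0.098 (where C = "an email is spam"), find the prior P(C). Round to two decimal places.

In odds form, posterior odds = prior odds × likelihood ratio, so prior odds = posterior odds ÷ LR.
Posterior odds = 0.098/(1−0.098) = 0.1086. LR = 0.91/0.35 = 2.6000.
Prior odds = 0.1086/2.6000 = 0.0418, so P(C) = 0.0418/(1+0.0418) ≈ 0.04.

P(C) = 0.04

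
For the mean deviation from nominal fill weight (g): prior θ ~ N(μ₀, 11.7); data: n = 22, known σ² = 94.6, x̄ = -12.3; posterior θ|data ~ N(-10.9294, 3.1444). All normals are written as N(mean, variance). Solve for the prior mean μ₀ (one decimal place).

μ₀ = -7.2

The posterior mean is a precision-weighted average: μ_n = (τ₀μ₀ + τ_data·x̄)/(τ₀+τ_data), with τ₀=1/σ₀² and τ_data=n/σ².
Here τ₀ = 1/11.7 = 0.085470 and τ_data = 22/94.6 = 0.232558, so τ_n = 0.318028.
Rearranging for μ₀: μ₀ = (μ_n·τ_n − τ_data·x̄)/τ₀ = (-10.9294·0.318028 − 0.232558·-12.3) / 0.085470 = -0.615392/0.085470 ≈ -7.2.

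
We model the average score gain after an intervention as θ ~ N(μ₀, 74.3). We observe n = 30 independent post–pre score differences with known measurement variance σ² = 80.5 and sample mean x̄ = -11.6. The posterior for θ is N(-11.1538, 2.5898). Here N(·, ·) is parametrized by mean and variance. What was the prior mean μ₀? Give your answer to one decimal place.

μ₀ = 1.2

With known observation variance, the Normal–Normal posterior has precision τ_n = τ₀ + n/σ² and mean μ_n = (τ₀μ₀ + (n/σ²)x̄)/τ_n.
Here τ₀ = 1/74.3 = 0.013459 and τ_data = 30/80.5 = 0.372671, so τ_n = 0.386130.
Rearranging for μ₀: μ₀ = (μ_n·τ_n − τ_data·x̄)/τ₀ = (-11.1538·0.386130 − 0.372671·-11.6) / 0.013459 = 0.016167/0.013459 ≈ 1.2.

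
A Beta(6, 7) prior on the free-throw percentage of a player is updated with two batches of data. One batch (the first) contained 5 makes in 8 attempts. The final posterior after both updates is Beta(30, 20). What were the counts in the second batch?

19 makes and 10 misses

Because Beta–binomial updating is additive in the counts, the combined data contributed (α_post−α_prior, β_post−β_prior) successes and failures.
Total across both batches: 30−6=24 makes, 20−7=13 misses.
Subtract the first batch: 24−5=19 makes and 13−3=10 misses.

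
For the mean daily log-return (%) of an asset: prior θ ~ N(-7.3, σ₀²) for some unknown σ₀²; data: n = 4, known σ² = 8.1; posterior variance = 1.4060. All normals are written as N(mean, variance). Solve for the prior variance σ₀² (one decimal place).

For the Normal–Normal model with known σ², precisions add: τ_n = τ₀ + n/σ².
So 1/σ₀² = 1/1.4060 − 4/8.1 = 0.711238 − 0.493827 = 0.217411.
Hence σ₀² = 1/0.217411 ≈ 4.6.

σ₀² = 4.6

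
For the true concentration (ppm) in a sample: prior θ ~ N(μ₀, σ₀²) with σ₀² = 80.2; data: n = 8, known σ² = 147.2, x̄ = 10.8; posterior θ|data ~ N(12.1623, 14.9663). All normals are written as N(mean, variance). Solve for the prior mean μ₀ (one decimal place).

With known observation variance, the Normal–Normal posterior has precision τ_n = τ₀ + n/σ² and mean μ_n = (τ₀μ₀ + (n/σ²)x̄)/τ_n.
Here τ₀ = 1/80.2 = 0.012469 and τ_data = 8/147.2 = 0.054348, so τ_n = 0.066817.
Rearranging for μ₀: μ₀ = (μ_n·τ_n − τ_data·x̄)/τ₀ = (12.1623·0.066817 − 0.054348·10.8) / 0.012469 = 0.225690/0.012469 ≈ 18.1.

μ₀ = 18.1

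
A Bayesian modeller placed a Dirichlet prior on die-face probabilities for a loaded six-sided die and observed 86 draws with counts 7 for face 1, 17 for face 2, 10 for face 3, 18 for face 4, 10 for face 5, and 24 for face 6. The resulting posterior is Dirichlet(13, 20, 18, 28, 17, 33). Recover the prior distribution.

For a Dirichlet(α) prior with multinomial counts c, the posterior is Dirichlet(α + c) componentwise.
Subtract each count from the matching posterior parameter: 13−7=6, 20−17=3, 18−10=8, 28−18=10, 17−10=7, 33−24=9.

Dirichlet(6, 3, 8, 10, 7, 9)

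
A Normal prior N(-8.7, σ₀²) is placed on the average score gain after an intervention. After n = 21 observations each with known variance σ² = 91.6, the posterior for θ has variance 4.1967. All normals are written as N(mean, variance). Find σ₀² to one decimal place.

σ₀² = 110.8

For the Normal–Normal model with known σ², precisions add: τ_n = τ₀ + n/σ².
So 1/σ₀² = 1/4.1967 − 21/91.6 = 0.238282 − 0.229258 = 0.009024.
Hence σ₀² = 1/0.009024 ≈ 110.8.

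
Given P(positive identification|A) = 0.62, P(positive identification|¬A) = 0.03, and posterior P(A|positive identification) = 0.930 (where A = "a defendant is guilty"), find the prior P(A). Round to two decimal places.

P(A) = 0.39

Bayes' rule in odds form gives O(A|E) = O(A)·[P(E|A)/P(E|¬A)], hence O(A) = O(A|E)/LR.
Posterior odds = 0.930/(1−0.930) = 13.2857. LR = 0.62/0.03 = 20.6667.
Prior odds = 13.2857/20.6667 = 0.6429, so P(A) = 0.6429/(1+0.6429) ≈ 0.39.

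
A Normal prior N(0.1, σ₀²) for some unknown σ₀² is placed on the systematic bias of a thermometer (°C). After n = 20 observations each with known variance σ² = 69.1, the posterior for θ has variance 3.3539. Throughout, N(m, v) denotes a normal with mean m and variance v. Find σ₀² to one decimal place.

For the Normal–Normal model with known σ², precisions add: τ_n = τ₀ + n/σ².
So 1/σ₀² = 1/3.3539 − 20/69.1 = 0.298160 − 0.289436 = 0.008724.
Hence σ₀² = 1/0.008724 ≈ 114.6.

σ₀² = 114.6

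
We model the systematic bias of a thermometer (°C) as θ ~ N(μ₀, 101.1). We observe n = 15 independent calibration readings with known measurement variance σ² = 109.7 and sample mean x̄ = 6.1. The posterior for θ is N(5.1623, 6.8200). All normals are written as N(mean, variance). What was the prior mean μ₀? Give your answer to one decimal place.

With known observation variance, the Normal–Normal posterior has precision τ_n = τ₀ + n/σ² and mean μ_n = (τ₀μ₀ + (n/σ²)x̄)/τ_n.
Here τ₀ = 1/101.1 = 0.009891 and τ_data = 15/109.7 = 0.136737, so τ_n = 0.146628.
Rearranging for μ₀: μ₀ = (μ_n·τ_n − τ_data·x̄)/τ₀ = (5.1623·0.146628 − 0.136737·6.1) / 0.009891 = -0.077158/0.009891 ≈ -7.8.

μ₀ = -7.8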